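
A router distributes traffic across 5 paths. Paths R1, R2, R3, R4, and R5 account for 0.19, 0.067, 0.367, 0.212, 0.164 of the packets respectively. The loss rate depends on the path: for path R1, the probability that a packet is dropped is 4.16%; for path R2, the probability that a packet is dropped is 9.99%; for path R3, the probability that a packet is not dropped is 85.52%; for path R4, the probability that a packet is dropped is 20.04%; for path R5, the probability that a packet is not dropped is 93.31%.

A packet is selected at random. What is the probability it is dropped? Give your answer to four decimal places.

0.1212

P(L|R3) = 1 − 0.8552 = 0.1448.
P(L|R5) = 1 − 0.9331 = 0.0669.
Summing over the partition,
P(L) = P(L|R1)·P(R1) + P(L|R2)·P(R2) + P(L|R3)·P(R3) + P(L|R4)·P(R4) + P(L|R5)·P(R5)
      = 0.0416·0.19 + 0.0999·0.067 + 0.1448·0.367 + 0.2004·0.212 + 0.0669·0.164
      = 0.007904 + 0.0066933 + 0.0531416 + 0.0424848 + 0.0109716 = 0.1211953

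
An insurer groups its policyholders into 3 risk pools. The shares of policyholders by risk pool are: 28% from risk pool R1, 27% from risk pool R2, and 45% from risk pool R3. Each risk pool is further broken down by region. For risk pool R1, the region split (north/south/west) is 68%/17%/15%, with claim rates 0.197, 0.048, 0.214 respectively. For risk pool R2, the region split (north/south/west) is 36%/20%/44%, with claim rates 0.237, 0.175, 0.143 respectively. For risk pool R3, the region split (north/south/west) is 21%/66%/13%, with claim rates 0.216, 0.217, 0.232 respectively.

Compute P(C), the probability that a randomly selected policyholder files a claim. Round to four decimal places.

P(C) ≈ 0.1967

P(C|R1) = 0.68·0.197 + 0.17·0.048 + 0.15·0.214 = 0.13396 + 0.00816 + 0.0321 = 0.17422
P(C|R2) = 0.36·0.237 + 0.2·0.175 + 0.44·0.143 = 0.08532 + 0.035 + 0.06292 = 0.18324
P(C|R3) = 0.21·0.216 + 0.66·0.217 + 0.13·0.232 = 0.04536 + 0.14322 + 0.03016 = 0.21874
Then overall,
P(C) = 0.28·0.17422 + 0.27·0.18324 + 0.45·0.21874
      = 0.0487816 + 0.0494748 + 0.098433 = 0.1966894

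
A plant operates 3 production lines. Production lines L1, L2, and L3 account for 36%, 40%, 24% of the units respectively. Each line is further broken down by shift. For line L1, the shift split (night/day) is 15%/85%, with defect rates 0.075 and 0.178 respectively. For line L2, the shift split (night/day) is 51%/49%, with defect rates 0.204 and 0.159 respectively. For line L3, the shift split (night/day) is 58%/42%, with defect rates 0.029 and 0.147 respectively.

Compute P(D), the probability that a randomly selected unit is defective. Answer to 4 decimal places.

P(D|L1) = 0.15·0.075 + 0.85·0.178 = 0.01125 + 0.1513 = 0.16255
P(D|L2) = 0.51·0.204 + 0.49·0.159 = 0.10404 + 0.07791 = 0.18195
P(D|L3) = 0.58·0.029 + 0.42·0.147 = 0.01682 + 0.06174 = 0.07856
Then overall,
P(D) = 0.36·0.16255 + 0.4·0.18195 + 0.24·0.07856
      = 0.058518 + 0.07278 + 0.0188544 = 0.1501524

P(D) ≈ 0.1502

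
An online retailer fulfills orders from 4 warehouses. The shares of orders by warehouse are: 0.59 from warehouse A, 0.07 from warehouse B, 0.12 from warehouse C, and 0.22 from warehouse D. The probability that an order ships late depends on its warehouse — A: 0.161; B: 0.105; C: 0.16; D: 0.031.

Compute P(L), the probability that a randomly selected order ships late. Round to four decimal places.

0.1284

P(L) = P(L|A)·P(A) + P(L|B)·P(B) + P(L|C)·P(C) + P(L|D)·P(D)
      = 0.161·0.59 + 0.105·0.07 + 0.16·0.12 + 0.031·0.22
      = 0.09499 + 0.00735 + 0.0192 + 0.00682 = 0.12836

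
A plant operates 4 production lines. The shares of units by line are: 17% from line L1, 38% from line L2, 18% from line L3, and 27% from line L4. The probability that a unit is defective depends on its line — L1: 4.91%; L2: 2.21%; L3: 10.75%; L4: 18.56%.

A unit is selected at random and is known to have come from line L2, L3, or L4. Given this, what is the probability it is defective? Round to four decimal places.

0.0938

Let S = {L2, L3, L4}.
P(S) = 0.38 + 0.18 + 0.27 = 0.83.
P(D ∩ S) = 0.0221·0.38 + 0.1075·0.18 + 0.1856·0.27 = 0.008398 + 0.01935 + 0.050112 = 0.07786.
P(D | S) = 0.07786 / 0.83 = 0.093807…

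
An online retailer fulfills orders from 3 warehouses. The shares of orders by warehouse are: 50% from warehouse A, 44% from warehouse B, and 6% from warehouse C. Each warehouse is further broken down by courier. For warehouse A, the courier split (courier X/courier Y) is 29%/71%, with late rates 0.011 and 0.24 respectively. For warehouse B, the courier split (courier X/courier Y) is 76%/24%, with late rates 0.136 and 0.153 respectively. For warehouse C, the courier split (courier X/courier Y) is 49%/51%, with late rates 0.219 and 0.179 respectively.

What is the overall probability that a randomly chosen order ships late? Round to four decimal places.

P(L|A) = 0.29·0.011 + 0.71·0.24 = 0.00319 + 0.1704 = 0.17359
P(L|B) = 0.76·0.136 + 0.24·0.153 = 0.10336 + 0.03672 = 0.14008
P(L|C) = 0.49·0.219 + 0.51·0.179 = 0.10731 + 0.09129 = 0.1986
By total probability over the outer partition,
P(L) = 0.5·0.17359 + 0.44·0.14008 + 0.06·0.1986
      = 0.086795 + 0.0616352 + 0.011916 = 0.1603462

P(L) ≈ 0.1603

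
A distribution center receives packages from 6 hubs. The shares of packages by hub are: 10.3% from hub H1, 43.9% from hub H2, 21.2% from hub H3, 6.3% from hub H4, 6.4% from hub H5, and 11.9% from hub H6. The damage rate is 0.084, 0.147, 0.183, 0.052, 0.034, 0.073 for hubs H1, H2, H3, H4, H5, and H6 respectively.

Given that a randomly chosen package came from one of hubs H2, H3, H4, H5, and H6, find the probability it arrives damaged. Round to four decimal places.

Let S = {H2, H3, H4, H5, H6}.
P(S) = 0.439 + 0.212 + 0.063 + 0.064 + 0.119 = 0.897.
P(D ∩ S) = 0.147·0.439 + 0.183·0.212 + 0.052·0.063 + 0.034·0.064 + 0.073·0.119 = 0.064533 + 0.038796 + 0.003276 + 0.002176 + 0.008687 = 0.117468.
P(D | S) = 0.117468 / 0.897 = 0.130957…

0.1310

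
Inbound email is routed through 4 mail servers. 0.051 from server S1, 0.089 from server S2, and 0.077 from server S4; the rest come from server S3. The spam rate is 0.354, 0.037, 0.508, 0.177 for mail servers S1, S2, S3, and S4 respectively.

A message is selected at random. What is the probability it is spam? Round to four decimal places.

P(S3) = 1 − (0.051 + 0.089 + 0.077) = 0.783.
Using total probability over the partition,
P(S) = P(S|S1)·P(S1) + P(S|S2)·P(S2) + P(S|S3)·P(S3) + P(S|S4)·P(S4)
      = 0.354·0.051 + 0.037·0.089 + 0.508·0.783 + 0.177·0.077
      = 0.018054 + 0.003293 + 0.397764 + 0.013629 = 0.43274

P(S) ≈ 0.4327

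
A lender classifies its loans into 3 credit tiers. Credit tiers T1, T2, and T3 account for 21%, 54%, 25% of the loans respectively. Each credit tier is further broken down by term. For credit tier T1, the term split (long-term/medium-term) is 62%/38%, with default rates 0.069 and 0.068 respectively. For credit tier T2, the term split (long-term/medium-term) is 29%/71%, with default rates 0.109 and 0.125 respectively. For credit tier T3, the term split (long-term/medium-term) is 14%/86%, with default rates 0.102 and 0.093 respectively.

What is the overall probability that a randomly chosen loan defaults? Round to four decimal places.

P(D) ≈ 0.1030

P(D|T1) = 0.62·0.069 + 0.38·0.068 = 0.04278 + 0.02584 = 0.06862
P(D|T2) = 0.29·0.109 + 0.71·0.125 = 0.03161 + 0.08875 = 0.12036
P(D|T3) = 0.14·0.102 + 0.86·0.093 = 0.01428 + 0.07998 = 0.09426
By total probability over the outer partition,
P(D) = 0.21·0.06862 + 0.54·0.12036 + 0.25·0.09426
      = 0.0144102 + 0.0649944 + 0.023565 = 0.1029696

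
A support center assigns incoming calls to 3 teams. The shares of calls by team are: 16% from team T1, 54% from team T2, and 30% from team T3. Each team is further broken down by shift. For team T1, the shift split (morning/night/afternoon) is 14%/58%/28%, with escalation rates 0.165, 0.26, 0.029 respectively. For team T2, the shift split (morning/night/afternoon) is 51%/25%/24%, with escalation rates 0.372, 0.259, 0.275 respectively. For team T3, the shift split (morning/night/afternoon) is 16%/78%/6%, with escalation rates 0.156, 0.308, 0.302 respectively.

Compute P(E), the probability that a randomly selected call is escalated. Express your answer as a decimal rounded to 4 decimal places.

P(E|T1) = 0.14·0.165 + 0.58·0.26 + 0.28·0.029 = 0.0231 + 0.1508 + 0.00812 = 0.18202
P(E|T2) = 0.51·0.372 + 0.25·0.259 + 0.24·0.275 = 0.18972 + 0.06475 + 0.066 = 0.32047
P(E|T3) = 0.16·0.156 + 0.78·0.308 + 0.06·0.302 = 0.02496 + 0.24024 + 0.01812 = 0.28332
By total probability over the outer partition,
P(E) = 0.16·0.18202 + 0.54·0.32047 + 0.3·0.28332
      = 0.0291232 + 0.1730538 + 0.084996 = 0.287173

0.2872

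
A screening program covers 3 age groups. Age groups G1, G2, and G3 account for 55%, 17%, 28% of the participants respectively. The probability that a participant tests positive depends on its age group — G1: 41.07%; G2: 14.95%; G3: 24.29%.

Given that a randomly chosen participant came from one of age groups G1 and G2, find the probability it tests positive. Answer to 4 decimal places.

P(T|S) ≈ 0.3490

Let S = {G1, G2}.
P(S) = 0.55 + 0.17 = 0.72.
P(T ∩ S) = 0.4107·0.55 + 0.1495·0.17 = 0.225885 + 0.025415 = 0.2513.
P(T | S) = 0.2513 / 0.72 = 0.349028…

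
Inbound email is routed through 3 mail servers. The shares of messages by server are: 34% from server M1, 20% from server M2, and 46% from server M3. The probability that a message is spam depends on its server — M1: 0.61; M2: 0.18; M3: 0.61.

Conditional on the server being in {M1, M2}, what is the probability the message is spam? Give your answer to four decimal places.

0.4507

Let J = {M1, M2}.
P(J) = 0.34 + 0.2 = 0.54.
P(S ∩ J) = 0.61·0.34 + 0.18·0.2 = 0.2074 + 0.036 = 0.2434.
P(S | J) = 0.2434 / 0.54 = 0.450741…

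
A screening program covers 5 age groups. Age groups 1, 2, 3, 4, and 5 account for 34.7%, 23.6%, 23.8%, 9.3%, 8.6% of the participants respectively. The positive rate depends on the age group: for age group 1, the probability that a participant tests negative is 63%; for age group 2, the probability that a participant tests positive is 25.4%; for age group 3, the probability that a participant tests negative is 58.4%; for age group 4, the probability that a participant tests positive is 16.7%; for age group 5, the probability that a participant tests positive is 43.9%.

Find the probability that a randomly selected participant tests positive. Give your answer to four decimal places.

P(T|1) = 1 − 0.63 = 0.37.
P(T|3) = 1 − 0.584 = 0.416.
Using total probability over the partition,
P(T) = P(T|1)·P(1) + P(T|2)·P(2) + P(T|3)·P(3) + P(T|4)·P(4) + P(T|5)·P(5)
      = 0.37·0.347 + 0.254·0.236 + 0.416·0.238 + 0.167·0.093 + 0.439·0.086
      = 0.12839 + 0.059944 + 0.099008 + 0.015531 + 0.037754 = 0.340627

0.3406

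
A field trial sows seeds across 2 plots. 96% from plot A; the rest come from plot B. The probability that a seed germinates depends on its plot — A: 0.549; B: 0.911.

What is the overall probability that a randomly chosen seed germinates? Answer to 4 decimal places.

P(B) = 1 − (0.96) = 0.04.
P(G) = P(G|A)·P(A) + P(G|B)·P(B)
      = 0.549·0.96 + 0.911·0.04
      = 0.52704 + 0.03644 = 0.56348

0.5635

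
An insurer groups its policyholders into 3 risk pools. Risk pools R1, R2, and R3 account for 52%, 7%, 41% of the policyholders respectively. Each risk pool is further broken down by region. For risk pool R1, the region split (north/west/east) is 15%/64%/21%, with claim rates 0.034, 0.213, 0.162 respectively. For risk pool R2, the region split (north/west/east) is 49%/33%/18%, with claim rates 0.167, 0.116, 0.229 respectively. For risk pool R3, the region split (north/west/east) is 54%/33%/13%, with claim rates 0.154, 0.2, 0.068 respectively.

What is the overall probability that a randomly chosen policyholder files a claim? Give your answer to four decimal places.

P(C) ≈ 0.1673

P(C|R1) = 0.15·0.034 + 0.64·0.213 + 0.21·0.162 = 0.0051 + 0.13632 + 0.03402 = 0.17544
P(C|R2) = 0.49·0.167 + 0.33·0.116 + 0.18·0.229 = 0.08183 + 0.03828 + 0.04122 = 0.16133
P(C|R3) = 0.54·0.154 + 0.33·0.2 + 0.13·0.068 = 0.08316 + 0.066 + 0.00884 = 0.158
By total probability over the outer partition,
P(C) = 0.52·0.17544 + 0.07·0.16133 + 0.41·0.158
      = 0.0912288 + 0.0112931 + 0.06478 = 0.1673019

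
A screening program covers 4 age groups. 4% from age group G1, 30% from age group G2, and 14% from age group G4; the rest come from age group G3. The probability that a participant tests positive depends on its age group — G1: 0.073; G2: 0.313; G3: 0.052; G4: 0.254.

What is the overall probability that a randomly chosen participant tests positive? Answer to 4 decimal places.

P(T) ≈ 0.1594

P(G3) = 1 − (0.04 + 0.3 + 0.14) = 0.52.
Summing over the partition,
P(T) = P(T|G1)·P(G1) + P(T|G2)·P(G2) + P(T|G3)·P(G3) + P(T|G4)·P(G4)
      = 0.073·0.04 + 0.313·0.3 + 0.052·0.52 + 0.254·0.14
      = 0.00292 + 0.0939 + 0.02704 + 0.03556 = 0.15942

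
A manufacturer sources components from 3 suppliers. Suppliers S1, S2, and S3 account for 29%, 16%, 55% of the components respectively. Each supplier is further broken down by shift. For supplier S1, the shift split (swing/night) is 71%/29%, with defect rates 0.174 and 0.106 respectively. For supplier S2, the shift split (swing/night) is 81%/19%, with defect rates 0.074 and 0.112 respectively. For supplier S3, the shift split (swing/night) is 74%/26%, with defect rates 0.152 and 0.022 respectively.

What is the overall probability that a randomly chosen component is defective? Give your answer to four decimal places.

P(D|S1) = 0.71·0.174 + 0.29·0.106 = 0.12354 + 0.03074 = 0.15428
P(D|S2) = 0.81·0.074 + 0.19·0.112 = 0.05994 + 0.02128 = 0.08122
P(D|S3) = 0.74·0.152 + 0.26·0.022 = 0.11248 + 0.00572 = 0.1182
By total probability over the outer partition,
P(D) = 0.29·0.15428 + 0.16·0.08122 + 0.55·0.1182
      = 0.0447412 + 0.0129952 + 0.06501 = 0.1227464

P(D) ≈ 0.1227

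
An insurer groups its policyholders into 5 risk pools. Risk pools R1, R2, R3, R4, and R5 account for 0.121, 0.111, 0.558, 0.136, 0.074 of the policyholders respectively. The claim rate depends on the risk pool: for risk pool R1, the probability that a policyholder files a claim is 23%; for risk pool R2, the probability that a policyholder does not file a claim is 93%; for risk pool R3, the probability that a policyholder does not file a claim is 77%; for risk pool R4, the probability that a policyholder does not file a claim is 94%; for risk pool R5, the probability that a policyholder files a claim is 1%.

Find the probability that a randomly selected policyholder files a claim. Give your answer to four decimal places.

P(C|R2) = 1 − 0.93 = 0.07.
P(C|R3) = 1 − 0.77 = 0.23.
P(C|R4) = 1 − 0.94 = 0.06.
P(C) = P(C|R1)·P(R1) + P(C|R2)·P(R2) + P(C|R3)·P(R3) + P(C|R4)·P(R4) + P(C|R5)·P(R5)
      = 0.23·0.121 + 0.07·0.111 + 0.23·0.558 + 0.06·0.136 + 0.01·0.074
      = 0.02783 + 0.00777 + 0.12834 + 0.00816 + 0.00074 = 0.17284

P(C) ≈ 0.1728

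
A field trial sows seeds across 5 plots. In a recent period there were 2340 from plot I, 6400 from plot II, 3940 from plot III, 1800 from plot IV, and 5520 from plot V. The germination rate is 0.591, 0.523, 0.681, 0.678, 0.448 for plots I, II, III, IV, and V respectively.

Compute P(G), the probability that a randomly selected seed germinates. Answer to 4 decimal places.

Total: 2340 + 6400 + 3940 + 1800 + 5520 = 20000.
P(I) = 2340/20000 = 0.117. P(II) = 6400/20000 = 0.32. P(III) = 3940/20000 = 0.197. P(IV) = 1800/20000 = 0.09. P(V) = 5520/20000 = 0.276.
Summing over the partition,
P(G) = P(G|I)·P(I) + P(G|II)·P(II) + P(G|III)·P(III) + P(G|IV)·P(IV) + P(G|V)·P(V)
      = 0.591·0.117 + 0.523·0.32 + 0.681·0.197 + 0.678·0.09 + 0.448·0.276
      = 0.069147 + 0.16736 + 0.134157 + 0.06102 + 0.123648 = 0.555332

P(G) ≈ 0.5553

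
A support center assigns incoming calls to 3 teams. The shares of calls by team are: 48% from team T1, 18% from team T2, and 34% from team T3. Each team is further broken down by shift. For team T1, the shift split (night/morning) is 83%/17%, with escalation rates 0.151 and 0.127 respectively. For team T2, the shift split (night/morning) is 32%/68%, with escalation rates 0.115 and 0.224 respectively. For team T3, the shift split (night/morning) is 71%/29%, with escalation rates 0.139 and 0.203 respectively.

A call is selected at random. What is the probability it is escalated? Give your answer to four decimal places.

0.1581

P(E|T1) = 0.83·0.151 + 0.17·0.127 = 0.12533 + 0.02159 = 0.14692
P(E|T2) = 0.32·0.115 + 0.68·0.224 = 0.0368 + 0.15232 = 0.18912
P(E|T3) = 0.71·0.139 + 0.29·0.203 = 0.09869 + 0.05887 = 0.15756
By total probability over the outer partition,
P(E) = 0.48·0.14692 + 0.18·0.18912 + 0.34·0.15756
      = 0.0705216 + 0.0340416 + 0.0535704 = 0.1581336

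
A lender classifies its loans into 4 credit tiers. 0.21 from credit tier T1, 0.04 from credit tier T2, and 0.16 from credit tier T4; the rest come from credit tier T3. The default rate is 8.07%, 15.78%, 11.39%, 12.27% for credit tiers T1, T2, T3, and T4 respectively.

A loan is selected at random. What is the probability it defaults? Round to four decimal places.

P(T3) = 1 − (0.21 + 0.04 + 0.16) = 0.59.
P(D) = P(D|T1)·P(T1) + P(D|T2)·P(T2) + P(D|T3)·P(T3) + P(D|T4)·P(T4)
      = 0.0807·0.21 + 0.1578·0.04 + 0.1139·0.59 + 0.1227·0.16
      = 0.016947 + 0.006312 + 0.067201 + 0.019632 = 0.110092

P(D) ≈ 0.1101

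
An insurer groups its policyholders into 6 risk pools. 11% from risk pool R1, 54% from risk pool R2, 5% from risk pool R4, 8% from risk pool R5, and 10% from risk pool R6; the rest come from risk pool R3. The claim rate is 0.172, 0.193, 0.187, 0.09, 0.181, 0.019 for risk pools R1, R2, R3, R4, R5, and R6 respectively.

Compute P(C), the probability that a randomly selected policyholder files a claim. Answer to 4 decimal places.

P(C) ≈ 0.1665

P(R3) = 1 − (0.11 + 0.54 + 0.05 + 0.08 + 0.1) = 0.12.
Using total probability over the partition,
P(C) = P(C|R1)·P(R1) + P(C|R2)·P(R2) + P(C|R3)·P(R3) + P(C|R4)·P(R4) + P(C|R5)·P(R5) + P(C|R6)·P(R6)
      = 0.172·0.11 + 0.193·0.54 + 0.187·0.12 + 0.09·0.05 + 0.181·0.08 + 0.019·0.1
      = 0.01892 + 0.10422 + 0.02244 + 0.0045 + 0.01448 + 0.0019 = 0.16646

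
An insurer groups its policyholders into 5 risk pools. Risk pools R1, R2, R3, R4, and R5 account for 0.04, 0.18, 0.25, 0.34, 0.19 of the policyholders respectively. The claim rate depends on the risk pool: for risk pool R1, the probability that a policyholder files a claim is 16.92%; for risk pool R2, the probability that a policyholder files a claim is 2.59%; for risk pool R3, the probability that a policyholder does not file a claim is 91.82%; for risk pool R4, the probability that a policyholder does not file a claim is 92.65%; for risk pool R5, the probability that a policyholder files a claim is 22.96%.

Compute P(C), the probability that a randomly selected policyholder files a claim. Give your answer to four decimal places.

0.1005

P(C|R3) = 1 − 0.9182 = 0.0818.
P(C|R4) = 1 − 0.9265 = 0.0735.
P(C) = P(C|R1)·P(R1) + P(C|R2)·P(R2) + P(C|R3)·P(R3) + P(C|R4)·P(R4) + P(C|R5)·P(R5)
      = 0.1692·0.04 + 0.0259·0.18 + 0.0818·0.25 + 0.0735·0.34 + 0.2296·0.19
      = 0.006768 + 0.004662 + 0.02045 + 0.02499 + 0.043624 = 0.100494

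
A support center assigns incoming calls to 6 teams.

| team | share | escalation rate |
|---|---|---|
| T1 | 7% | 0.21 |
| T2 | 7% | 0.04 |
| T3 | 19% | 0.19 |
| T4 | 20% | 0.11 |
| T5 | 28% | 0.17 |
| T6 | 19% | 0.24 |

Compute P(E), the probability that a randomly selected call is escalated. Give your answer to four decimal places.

P(E) = P(E|T1)·P(T1) + P(E|T2)·P(T2) + P(E|T3)·P(T3) + P(E|T4)·P(T4) + P(E|T5)·P(T5) + P(E|T6)·P(T6)
      = 0.21·0.07 + 0.04·0.07 + 0.19·0.19 + 0.11·0.2 + 0.17·0.28 + 0.24·0.19
      = 0.0147 + 0.0028 + 0.0361 + 0.022 + 0.0476 + 0.0456 = 0.1688

P(E) ≈ 0.1688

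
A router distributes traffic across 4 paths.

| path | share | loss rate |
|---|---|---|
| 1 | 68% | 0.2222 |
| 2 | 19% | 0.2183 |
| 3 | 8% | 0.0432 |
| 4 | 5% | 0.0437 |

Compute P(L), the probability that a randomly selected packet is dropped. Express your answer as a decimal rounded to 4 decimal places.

By the law of total probability,
P(L) = P(L|1)·P(1) + P(L|2)·P(2) + P(L|3)·P(3) + P(L|4)·P(4)
      = 0.2222·0.68 + 0.2183·0.19 + 0.0432·0.08 + 0.0437·0.05
      = 0.151096 + 0.041477 + 0.003456 + 0.002185 = 0.198214

P(L) ≈ 0.1982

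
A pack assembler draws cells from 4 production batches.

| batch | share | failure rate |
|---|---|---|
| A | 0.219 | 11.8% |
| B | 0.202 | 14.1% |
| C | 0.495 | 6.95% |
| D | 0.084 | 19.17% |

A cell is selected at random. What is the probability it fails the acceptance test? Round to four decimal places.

P(F) ≈ 0.1048

Summing over the partition,
P(F) = P(F|A)·P(A) + P(F|B)·P(B) + P(F|C)·P(C) + P(F|D)·P(D)
      = 0.118·0.219 + 0.141·0.202 + 0.0695·0.495 + 0.1917·0.084
      = 0.025842 + 0.028482 + 0.0344025 + 0.0161028 = 0.1048293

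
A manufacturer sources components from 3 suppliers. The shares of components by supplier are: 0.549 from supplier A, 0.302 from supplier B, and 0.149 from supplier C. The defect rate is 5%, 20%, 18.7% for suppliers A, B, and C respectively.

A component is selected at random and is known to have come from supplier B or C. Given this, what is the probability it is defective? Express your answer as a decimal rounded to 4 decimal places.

0.1957

Let S = {B, C}.
P(S) = 0.302 + 0.149 = 0.451.
P(D ∩ S) = 0.2·0.302 + 0.187·0.149 = 0.0604 + 0.027863 = 0.088263.
P(D | S) = 0.088263 / 0.451 = 0.195705…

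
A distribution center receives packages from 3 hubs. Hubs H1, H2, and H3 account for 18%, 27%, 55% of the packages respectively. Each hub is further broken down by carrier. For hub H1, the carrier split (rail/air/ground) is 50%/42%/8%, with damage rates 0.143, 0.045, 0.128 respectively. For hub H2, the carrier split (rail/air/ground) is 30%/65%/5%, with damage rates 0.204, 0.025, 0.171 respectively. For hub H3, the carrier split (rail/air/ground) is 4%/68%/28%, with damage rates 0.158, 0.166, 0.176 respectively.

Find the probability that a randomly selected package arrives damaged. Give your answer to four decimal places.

0.1340

P(D|H1) = 0.5·0.143 + 0.42·0.045 + 0.08·0.128 = 0.0715 + 0.0189 + 0.01024 = 0.10064
P(D|H2) = 0.3·0.204 + 0.65·0.025 + 0.05·0.171 = 0.0612 + 0.01625 + 0.00855 = 0.086
P(D|H3) = 0.04·0.158 + 0.68·0.166 + 0.28·0.176 = 0.00632 + 0.11288 + 0.04928 = 0.16848
By total probability over the outer partition,
P(D) = 0.18·0.10064 + 0.27·0.086 + 0.55·0.16848
      = 0.0181152 + 0.02322 + 0.092664 = 0.1339992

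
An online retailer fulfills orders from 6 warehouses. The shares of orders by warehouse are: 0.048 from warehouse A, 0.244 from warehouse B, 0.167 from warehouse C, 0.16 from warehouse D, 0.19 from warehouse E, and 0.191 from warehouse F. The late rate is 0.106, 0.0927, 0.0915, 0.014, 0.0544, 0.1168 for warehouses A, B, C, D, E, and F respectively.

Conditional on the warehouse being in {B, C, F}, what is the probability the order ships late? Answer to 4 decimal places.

0.1000

Let S = {B, C, F}.
P(S) = 0.244 + 0.167 + 0.191 = 0.602.
P(L ∩ S) = 0.0927·0.244 + 0.0915·0.167 + 0.1168·0.191 = 0.0226188 + 0.0152805 + 0.0223088 = 0.0602081.
P(L | S) = 0.0602081 / 0.602 = 0.100013…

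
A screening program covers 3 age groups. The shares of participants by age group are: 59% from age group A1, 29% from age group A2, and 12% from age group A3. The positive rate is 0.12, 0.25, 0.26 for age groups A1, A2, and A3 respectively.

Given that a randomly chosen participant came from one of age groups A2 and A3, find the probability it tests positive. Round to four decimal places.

Let S = {A2, A3}.
P(S) = 0.29 + 0.12 = 0.41.
P(T ∩ S) = 0.25·0.29 + 0.26·0.12 = 0.0725 + 0.0312 = 0.1037.
P(T | S) = 0.1037 / 0.41 = 0.252927…

P(T|S) ≈ 0.2529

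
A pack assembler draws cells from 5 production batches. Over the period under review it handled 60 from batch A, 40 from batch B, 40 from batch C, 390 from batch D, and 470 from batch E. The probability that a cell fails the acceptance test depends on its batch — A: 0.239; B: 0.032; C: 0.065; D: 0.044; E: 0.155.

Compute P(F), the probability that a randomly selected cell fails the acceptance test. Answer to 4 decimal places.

Total: 60 + 40 + 40 + 390 + 470 = 1000.
P(A) = 60/1000 = 0.06. P(B) = 40/1000 = 0.04. P(C) = 40/1000 = 0.04. P(D) = 390/1000 = 0.39. P(E) = 470/1000 = 0.47.
Using total probability over the partition,
P(F) = P(F|A)·P(A) + P(F|B)·P(B) + P(F|C)·P(C) + P(F|D)·P(D) + P(F|E)·P(E)
      = 0.239·0.06 + 0.032·0.04 + 0.065·0.04 + 0.044·0.39 + 0.155·0.47
      = 0.01434 + 0.00128 + 0.0026 + 0.01716 + 0.07285 = 0.10823

0.1082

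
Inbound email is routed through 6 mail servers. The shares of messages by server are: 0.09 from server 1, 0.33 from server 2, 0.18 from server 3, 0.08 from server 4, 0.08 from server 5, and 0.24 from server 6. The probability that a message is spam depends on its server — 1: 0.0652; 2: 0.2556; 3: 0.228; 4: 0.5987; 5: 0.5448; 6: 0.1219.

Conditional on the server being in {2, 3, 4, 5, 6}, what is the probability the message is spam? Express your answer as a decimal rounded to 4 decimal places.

0.2705

Let J = {2, 3, 4, 5, 6}.
P(J) = 0.33 + 0.18 + 0.08 + 0.08 + 0.24 = 0.91.
P(S ∩ J) = 0.2556·0.33 + 0.228·0.18 + 0.5987·0.08 + 0.5448·0.08 + 0.1219·0.24 = 0.084348 + 0.04104 + 0.047896 + 0.043584 + 0.029256 = 0.246124.
P(S | J) = 0.246124 / 0.91 = 0.270466…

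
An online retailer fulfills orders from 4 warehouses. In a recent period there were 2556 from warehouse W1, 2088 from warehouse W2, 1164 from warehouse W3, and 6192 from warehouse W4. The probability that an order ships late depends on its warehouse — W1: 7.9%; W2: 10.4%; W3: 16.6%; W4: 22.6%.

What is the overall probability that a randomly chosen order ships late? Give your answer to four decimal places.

Total: 2556 + 2088 + 1164 + 6192 = 12000.
P(W1) = 2556/12000 = 0.213. P(W2) = 2088/12000 = 0.174. P(W3) = 1164/12000 = 0.097. P(W4) = 6192/12000 = 0.516.
By the law of total probability,
P(L) = P(L|W1)·P(W1) + P(L|W2)·P(W2) + P(L|W3)·P(W3) + P(L|W4)·P(W4)
      = 0.079·0.213 + 0.104·0.174 + 0.166·0.097 + 0.226·0.516
      = 0.016827 + 0.018096 + 0.016102 + 0.116616 = 0.167641

P(L) ≈ 0.1676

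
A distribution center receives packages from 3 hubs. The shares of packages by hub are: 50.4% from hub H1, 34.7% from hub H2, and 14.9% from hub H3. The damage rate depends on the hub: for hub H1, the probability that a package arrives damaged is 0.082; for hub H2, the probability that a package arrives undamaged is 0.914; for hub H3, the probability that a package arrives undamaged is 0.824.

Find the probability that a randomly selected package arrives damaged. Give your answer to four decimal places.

P(D|H2) = 1 − 0.914 = 0.086.
P(D|H3) = 1 − 0.824 = 0.176.
Using total probability over the partition,
P(D) = P(D|H1)·P(H1) + P(D|H2)·P(H2) + P(D|H3)·P(H3)
      = 0.082·0.504 + 0.086·0.347 + 0.176·0.149
      = 0.041328 + 0.029842 + 0.026224 = 0.097394

P(D) ≈ 0.0974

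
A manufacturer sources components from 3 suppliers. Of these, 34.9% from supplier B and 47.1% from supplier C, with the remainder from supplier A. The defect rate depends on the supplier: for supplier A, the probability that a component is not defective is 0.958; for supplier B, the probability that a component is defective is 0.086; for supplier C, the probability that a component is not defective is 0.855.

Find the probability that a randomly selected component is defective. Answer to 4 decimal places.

P(A) = 1 − (0.349 + 0.471) = 0.18.
P(D|A) = 1 − 0.958 = 0.042.
P(D|C) = 1 − 0.855 = 0.145.
P(D) = P(D|A)·P(A) + P(D|B)·P(B) + P(D|C)·P(C)
      = 0.042·0.18 + 0.086·0.349 + 0.145·0.471
      = 0.00756 + 0.030014 + 0.068295 = 0.105869

P(D) ≈ 0.1059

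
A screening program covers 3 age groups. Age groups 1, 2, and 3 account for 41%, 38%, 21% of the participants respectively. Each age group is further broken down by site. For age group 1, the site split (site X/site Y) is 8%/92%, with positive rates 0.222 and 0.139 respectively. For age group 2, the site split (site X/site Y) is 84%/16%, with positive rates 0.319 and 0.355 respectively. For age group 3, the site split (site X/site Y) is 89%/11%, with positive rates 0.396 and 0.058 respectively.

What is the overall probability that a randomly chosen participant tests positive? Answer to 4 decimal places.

P(T|1) = 0.08·0.222 + 0.92·0.139 = 0.01776 + 0.12788 = 0.14564
P(T|2) = 0.84·0.319 + 0.16·0.355 = 0.26796 + 0.0568 = 0.32476
P(T|3) = 0.89·0.396 + 0.11·0.058 = 0.35244 + 0.00638 = 0.35882
Then overall,
P(T) = 0.41·0.14564 + 0.38·0.32476 + 0.21·0.35882
      = 0.0597124 + 0.1234088 + 0.0753522 = 0.2584734

0.2585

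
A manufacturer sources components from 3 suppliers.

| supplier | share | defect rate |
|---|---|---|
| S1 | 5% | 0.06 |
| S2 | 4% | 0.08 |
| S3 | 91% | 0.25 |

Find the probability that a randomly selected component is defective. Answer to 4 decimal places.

P(D) = P(D|S1)·P(S1) + P(D|S2)·P(S2) + P(D|S3)·P(S3)
      = 0.06·0.05 + 0.08·0.04 + 0.25·0.91
      = 0.003 + 0.0032 + 0.2275 = 0.2337

0.2337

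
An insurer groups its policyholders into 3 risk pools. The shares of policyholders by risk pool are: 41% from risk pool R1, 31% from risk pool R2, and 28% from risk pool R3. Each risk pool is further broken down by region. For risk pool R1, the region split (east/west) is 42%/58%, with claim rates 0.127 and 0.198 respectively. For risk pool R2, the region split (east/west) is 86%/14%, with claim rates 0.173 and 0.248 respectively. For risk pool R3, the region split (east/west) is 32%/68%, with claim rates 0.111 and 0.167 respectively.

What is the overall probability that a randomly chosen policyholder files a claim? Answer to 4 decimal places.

P(C|R1) = 0.42·0.127 + 0.58·0.198 = 0.05334 + 0.11484 = 0.16818
P(C|R2) = 0.86·0.173 + 0.14·0.248 = 0.14878 + 0.03472 = 0.1835
P(C|R3) = 0.32·0.111 + 0.68·0.167 = 0.03552 + 0.11356 = 0.14908
Then overall,
P(C) = 0.41·0.16818 + 0.31·0.1835 + 0.28·0.14908
      = 0.0689538 + 0.056885 + 0.0417424 = 0.1675812

P(C) ≈ 0.1676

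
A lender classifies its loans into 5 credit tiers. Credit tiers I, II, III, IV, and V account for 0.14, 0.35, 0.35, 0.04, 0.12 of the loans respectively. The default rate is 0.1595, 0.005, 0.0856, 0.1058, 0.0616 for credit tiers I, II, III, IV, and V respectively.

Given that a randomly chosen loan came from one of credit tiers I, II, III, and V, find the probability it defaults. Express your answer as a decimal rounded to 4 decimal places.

0.0640

Let S = {I, II, III, V}.
P(S) = 0.14 + 0.35 + 0.35 + 0.12 = 0.96.
P(D ∩ S) = 0.1595·0.14 + 0.005·0.35 + 0.0856·0.35 + 0.0616·0.12 = 0.02233 + 0.00175 + 0.02996 + 0.007392 = 0.061432.
P(D | S) = 0.061432 / 0.96 = 0.063992…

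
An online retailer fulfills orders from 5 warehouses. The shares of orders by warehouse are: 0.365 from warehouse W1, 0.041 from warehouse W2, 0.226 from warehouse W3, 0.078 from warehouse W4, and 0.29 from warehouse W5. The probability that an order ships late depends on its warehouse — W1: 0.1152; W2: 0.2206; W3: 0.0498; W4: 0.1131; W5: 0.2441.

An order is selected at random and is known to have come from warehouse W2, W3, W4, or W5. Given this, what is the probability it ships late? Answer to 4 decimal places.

P(L|S) ≈ 0.1573

Let S = {W2, W3, W4, W5}.
P(S) = 0.041 + 0.226 + 0.078 + 0.29 = 0.635.
P(L ∩ S) = 0.2206·0.041 + 0.0498·0.226 + 0.1131·0.078 + 0.2441·0.29 = 0.0090446 + 0.0112548 + 0.0088218 + 0.070789 = 0.0999102.
P(L | S) = 0.0999102 / 0.635 = 0.157339…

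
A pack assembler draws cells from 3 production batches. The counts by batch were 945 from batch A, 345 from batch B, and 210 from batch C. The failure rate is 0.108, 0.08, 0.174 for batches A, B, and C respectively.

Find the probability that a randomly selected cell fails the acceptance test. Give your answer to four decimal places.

Total: 945 + 345 + 210 = 1500.
P(A) = 945/1500 = 0.63. P(B) = 345/1500 = 0.23. P(C) = 210/1500 = 0.14.
P(F) = P(F|A)·P(A) + P(F|B)·P(B) + P(F|C)·P(C)
      = 0.108·0.63 + 0.08·0.23 + 0.174·0.14
      = 0.06804 + 0.0184 + 0.02436 = 0.1108

0.1108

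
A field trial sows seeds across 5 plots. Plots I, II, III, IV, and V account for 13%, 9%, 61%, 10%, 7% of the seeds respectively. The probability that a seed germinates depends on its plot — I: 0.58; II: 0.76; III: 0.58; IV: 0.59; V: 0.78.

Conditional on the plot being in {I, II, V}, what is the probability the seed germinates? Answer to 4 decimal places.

Let S = {I, II, V}.
P(S) = 0.13 + 0.09 + 0.07 = 0.29.
P(G ∩ S) = 0.58·0.13 + 0.76·0.09 + 0.78·0.07 = 0.0754 + 0.0684 + 0.0546 = 0.1984.
P(G | S) = 0.1984 / 0.29 = 0.684138…

P(G|S) ≈ 0.6841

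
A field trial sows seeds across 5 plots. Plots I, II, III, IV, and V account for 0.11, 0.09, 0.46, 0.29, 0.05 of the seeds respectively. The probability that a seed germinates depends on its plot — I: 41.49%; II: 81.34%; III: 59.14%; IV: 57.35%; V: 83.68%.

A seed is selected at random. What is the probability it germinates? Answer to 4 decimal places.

0.5990

By the law of total probability,
P(G) = P(G|I)·P(I) + P(G|II)·P(II) + P(G|III)·P(III) + P(G|IV)·P(IV) + P(G|V)·P(V)
      = 0.4149·0.11 + 0.8134·0.09 + 0.5914·0.46 + 0.5735·0.29 + 0.8368·0.05
      = 0.045639 + 0.073206 + 0.272044 + 0.166315 + 0.04184 = 0.599044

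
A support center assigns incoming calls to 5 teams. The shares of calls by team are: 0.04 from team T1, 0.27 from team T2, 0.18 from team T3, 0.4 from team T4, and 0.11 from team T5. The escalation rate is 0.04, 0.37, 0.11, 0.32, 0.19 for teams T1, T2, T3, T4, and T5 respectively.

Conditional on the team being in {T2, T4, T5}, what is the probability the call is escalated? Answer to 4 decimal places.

Let S = {T2, T4, T5}.
P(S) = 0.27 + 0.4 + 0.11 = 0.78.
P(E ∩ S) = 0.37·0.27 + 0.32·0.4 + 0.19·0.11 = 0.0999 + 0.128 + 0.0209 = 0.2488.
P(E | S) = 0.2488 / 0.78 = 0.318974…

P(E|S) ≈ 0.3190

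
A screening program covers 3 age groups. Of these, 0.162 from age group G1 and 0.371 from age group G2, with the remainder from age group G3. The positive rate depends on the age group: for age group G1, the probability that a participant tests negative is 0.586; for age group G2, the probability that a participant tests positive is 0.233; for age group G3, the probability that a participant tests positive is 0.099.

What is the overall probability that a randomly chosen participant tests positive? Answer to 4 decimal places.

P(G3) = 1 − (0.162 + 0.371) = 0.467.
P(T|G1) = 1 − 0.586 = 0.414.
P(T) = P(T|G1)·P(G1) + P(T|G2)·P(G2) + P(T|G3)·P(G3)
      = 0.414·0.162 + 0.233·0.371 + 0.099·0.467
      = 0.067068 + 0.086443 + 0.046233 = 0.199744

0.1997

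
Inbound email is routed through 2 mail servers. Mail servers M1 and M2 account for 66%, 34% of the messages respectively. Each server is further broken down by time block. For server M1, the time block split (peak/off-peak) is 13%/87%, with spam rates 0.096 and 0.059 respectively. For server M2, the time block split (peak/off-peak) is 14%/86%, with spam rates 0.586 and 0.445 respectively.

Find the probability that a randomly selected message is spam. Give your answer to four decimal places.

P(S) ≈ 0.2001

P(S|M1) = 0.13·0.096 + 0.87·0.059 = 0.01248 + 0.05133 = 0.06381
P(S|M2) = 0.14·0.586 + 0.86·0.445 = 0.08204 + 0.3827 = 0.46474
Then overall,
P(S) = 0.66·0.06381 + 0.34·0.46474
      = 0.0421146 + 0.1580116 = 0.2001262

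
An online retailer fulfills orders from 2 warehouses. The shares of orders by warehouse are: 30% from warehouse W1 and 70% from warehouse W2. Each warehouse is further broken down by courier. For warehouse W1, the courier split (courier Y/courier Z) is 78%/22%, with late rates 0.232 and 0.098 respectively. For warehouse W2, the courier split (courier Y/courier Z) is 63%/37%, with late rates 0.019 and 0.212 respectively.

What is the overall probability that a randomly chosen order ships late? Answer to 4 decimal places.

P(L|W1) = 0.78·0.232 + 0.22·0.098 = 0.18096 + 0.02156 = 0.20252
P(L|W2) = 0.63·0.019 + 0.37·0.212 = 0.01197 + 0.07844 = 0.09041
Then overall,
P(L) = 0.3·0.20252 + 0.7·0.09041
      = 0.060756 + 0.063287 = 0.124043

0.1240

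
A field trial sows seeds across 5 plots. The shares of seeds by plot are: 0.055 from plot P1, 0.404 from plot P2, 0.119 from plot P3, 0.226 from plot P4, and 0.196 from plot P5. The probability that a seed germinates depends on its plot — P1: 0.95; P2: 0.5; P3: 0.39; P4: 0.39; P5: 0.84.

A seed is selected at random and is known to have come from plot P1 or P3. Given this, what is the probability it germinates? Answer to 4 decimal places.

Let S = {P1, P3}.
P(S) = 0.055 + 0.119 = 0.174.
P(G ∩ S) = 0.95·0.055 + 0.39·0.119 = 0.05225 + 0.04641 = 0.09866.
P(G | S) = 0.09866 / 0.174 = 0.567011…

0.5670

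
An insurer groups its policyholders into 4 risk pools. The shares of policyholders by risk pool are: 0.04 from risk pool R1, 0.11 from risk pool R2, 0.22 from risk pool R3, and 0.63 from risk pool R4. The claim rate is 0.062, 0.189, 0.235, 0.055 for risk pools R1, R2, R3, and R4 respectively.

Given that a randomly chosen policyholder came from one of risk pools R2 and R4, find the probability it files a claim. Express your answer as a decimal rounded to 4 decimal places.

P(C|S) ≈ 0.0749

Let S = {R2, R4}.
P(S) = 0.11 + 0.63 = 0.74.
P(C ∩ S) = 0.189·0.11 + 0.055·0.63 = 0.02079 + 0.03465 = 0.05544.
P(C | S) = 0.05544 / 0.74 = 0.074919…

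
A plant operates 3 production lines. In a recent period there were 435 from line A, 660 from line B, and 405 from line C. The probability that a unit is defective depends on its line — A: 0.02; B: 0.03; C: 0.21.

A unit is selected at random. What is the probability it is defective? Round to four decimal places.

Total: 435 + 660 + 405 = 1500.
P(A) = 435/1500 = 0.29. P(B) = 660/1500 = 0.44. P(C) = 405/1500 = 0.27.
P(D) = P(D|A)·P(A) + P(D|B)·P(B) + P(D|C)·P(C)
      = 0.02·0.29 + 0.03·0.44 + 0.21·0.27
      = 0.0058 + 0.0132 + 0.0567 = 0.0757

0.0757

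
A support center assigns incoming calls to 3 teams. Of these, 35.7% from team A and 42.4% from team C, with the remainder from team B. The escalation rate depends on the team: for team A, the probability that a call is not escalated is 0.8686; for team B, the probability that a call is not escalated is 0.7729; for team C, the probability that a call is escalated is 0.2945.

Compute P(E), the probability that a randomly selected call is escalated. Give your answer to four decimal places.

P(B) = 1 − (0.357 + 0.424) = 0.219.
P(E|A) = 1 − 0.8686 = 0.1314.
P(E|B) = 1 − 0.7729 = 0.2271.
P(E) = P(E|A)·P(A) + P(E|B)·P(B) + P(E|C)·P(C)
      = 0.1314·0.357 + 0.2271·0.219 + 0.2945·0.424
      = 0.0469098 + 0.0497349 + 0.124868 = 0.2215127

0.2215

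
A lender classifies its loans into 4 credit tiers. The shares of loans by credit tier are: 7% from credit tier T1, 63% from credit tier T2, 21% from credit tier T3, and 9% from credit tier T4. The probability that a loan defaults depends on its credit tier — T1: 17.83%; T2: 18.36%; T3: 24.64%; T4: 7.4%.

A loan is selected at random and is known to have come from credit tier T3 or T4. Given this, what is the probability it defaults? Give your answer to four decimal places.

0.1947

Let S = {T3, T4}.
P(S) = 0.21 + 0.09 = 0.3.
P(D ∩ S) = 0.2464·0.21 + 0.074·0.09 = 0.051744 + 0.00666 = 0.058404.
P(D | S) = 0.058404 / 0.3 = 0.194680…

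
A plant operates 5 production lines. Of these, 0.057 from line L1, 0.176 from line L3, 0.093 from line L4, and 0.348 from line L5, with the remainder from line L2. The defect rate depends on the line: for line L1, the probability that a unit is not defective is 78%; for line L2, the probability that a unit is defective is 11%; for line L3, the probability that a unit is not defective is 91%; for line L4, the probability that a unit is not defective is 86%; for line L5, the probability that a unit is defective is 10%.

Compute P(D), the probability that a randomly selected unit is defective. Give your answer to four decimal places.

P(L2) = 1 − (0.057 + 0.176 + 0.093 + 0.348) = 0.326.
P(D|L1) = 1 − 0.78 = 0.22.
P(D|L3) = 1 − 0.91 = 0.09.
P(D|L4) = 1 − 0.86 = 0.14.
P(D) = P(D|L1)·P(L1) + P(D|L2)·P(L2) + P(D|L3)·P(L3) + P(D|L4)·P(L4) + P(D|L5)·P(L5)
      = 0.22·0.057 + 0.11·0.326 + 0.09·0.176 + 0.14·0.093 + 0.1·0.348
      = 0.01254 + 0.03586 + 0.01584 + 0.01302 + 0.0348 = 0.11206

0.1121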